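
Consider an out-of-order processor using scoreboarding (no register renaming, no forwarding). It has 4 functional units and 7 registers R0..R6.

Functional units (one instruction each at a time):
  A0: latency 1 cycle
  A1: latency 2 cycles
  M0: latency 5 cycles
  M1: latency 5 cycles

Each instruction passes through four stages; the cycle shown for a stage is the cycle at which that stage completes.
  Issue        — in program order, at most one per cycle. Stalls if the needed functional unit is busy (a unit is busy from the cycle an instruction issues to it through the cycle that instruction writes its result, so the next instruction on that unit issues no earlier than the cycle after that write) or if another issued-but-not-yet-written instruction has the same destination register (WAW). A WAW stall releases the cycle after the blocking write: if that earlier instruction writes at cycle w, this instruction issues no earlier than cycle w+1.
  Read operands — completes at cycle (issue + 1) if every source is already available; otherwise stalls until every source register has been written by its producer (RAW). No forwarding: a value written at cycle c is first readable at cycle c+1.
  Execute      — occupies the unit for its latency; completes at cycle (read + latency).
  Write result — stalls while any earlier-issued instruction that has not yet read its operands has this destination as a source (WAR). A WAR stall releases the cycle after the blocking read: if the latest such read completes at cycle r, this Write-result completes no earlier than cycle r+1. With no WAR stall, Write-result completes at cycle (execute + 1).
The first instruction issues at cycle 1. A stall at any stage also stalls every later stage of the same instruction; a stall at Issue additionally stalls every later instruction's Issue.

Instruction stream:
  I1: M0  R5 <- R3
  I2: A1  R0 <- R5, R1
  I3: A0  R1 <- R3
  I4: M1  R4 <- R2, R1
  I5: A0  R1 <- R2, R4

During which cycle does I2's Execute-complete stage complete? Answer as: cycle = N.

I1 -> (1, 2, 7, 8)
I2 -> (2, 9, 11, 12)  // RAW R5: wait I1 write@8
I3 -> (3, 4, 5, 10)  // WAR R1: wait I2 read@9
I4 -> (4, 11, 16, 17)  // RAW R1: wait I3 write@10
I5 -> (11, 18, 19, 20)  // struct: A0 busy until I3 writes@10, RAW R4: wait I4 write@17

cycle = 11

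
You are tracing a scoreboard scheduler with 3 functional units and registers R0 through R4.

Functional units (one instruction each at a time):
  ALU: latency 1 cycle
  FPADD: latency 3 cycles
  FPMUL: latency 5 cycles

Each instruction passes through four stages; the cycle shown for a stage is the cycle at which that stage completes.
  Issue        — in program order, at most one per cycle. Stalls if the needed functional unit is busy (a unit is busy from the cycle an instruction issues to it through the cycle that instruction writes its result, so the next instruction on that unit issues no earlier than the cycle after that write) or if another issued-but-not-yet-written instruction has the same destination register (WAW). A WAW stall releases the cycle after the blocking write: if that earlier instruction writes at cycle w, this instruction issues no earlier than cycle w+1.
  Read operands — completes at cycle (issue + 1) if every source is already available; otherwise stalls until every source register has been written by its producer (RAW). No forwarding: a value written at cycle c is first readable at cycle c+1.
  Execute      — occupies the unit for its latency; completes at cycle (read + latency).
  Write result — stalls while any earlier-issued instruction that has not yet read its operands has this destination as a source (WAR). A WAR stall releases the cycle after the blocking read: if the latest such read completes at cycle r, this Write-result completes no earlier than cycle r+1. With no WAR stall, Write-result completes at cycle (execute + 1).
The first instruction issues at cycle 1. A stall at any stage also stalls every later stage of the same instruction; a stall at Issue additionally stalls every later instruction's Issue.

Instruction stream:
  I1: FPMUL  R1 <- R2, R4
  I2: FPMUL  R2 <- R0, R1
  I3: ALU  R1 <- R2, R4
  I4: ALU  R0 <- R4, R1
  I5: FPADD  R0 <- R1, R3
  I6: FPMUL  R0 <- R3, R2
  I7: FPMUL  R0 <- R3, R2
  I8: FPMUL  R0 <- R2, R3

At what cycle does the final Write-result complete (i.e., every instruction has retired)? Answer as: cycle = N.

cycle = 53

I1: IS=1 RO=2 EX=7 WR=8
I2: IS=9 RO=10 EX=15 WR=16  [struct: FPMUL busy until I1 writes@8]
I3: IS=10 RO=17 EX=18 WR=19  [RAW R2: wait I2 write@16]
I4: IS=20 RO=21 EX=22 WR=23  [struct: ALU busy until I3 writes@19]
I5: IS=24 RO=25 EX=28 WR=29  [WAW R0: wait I4 write@23]
I6: IS=30 RO=31 EX=36 WR=37  [WAW R0: wait I5 write@29]
I7: IS=38 RO=39 EX=44 WR=45  [struct: FPMUL busy until I6 writes@37]
I8: IS=46 RO=47 EX=52 WR=53  [struct: FPMUL busy until I7 writes@45]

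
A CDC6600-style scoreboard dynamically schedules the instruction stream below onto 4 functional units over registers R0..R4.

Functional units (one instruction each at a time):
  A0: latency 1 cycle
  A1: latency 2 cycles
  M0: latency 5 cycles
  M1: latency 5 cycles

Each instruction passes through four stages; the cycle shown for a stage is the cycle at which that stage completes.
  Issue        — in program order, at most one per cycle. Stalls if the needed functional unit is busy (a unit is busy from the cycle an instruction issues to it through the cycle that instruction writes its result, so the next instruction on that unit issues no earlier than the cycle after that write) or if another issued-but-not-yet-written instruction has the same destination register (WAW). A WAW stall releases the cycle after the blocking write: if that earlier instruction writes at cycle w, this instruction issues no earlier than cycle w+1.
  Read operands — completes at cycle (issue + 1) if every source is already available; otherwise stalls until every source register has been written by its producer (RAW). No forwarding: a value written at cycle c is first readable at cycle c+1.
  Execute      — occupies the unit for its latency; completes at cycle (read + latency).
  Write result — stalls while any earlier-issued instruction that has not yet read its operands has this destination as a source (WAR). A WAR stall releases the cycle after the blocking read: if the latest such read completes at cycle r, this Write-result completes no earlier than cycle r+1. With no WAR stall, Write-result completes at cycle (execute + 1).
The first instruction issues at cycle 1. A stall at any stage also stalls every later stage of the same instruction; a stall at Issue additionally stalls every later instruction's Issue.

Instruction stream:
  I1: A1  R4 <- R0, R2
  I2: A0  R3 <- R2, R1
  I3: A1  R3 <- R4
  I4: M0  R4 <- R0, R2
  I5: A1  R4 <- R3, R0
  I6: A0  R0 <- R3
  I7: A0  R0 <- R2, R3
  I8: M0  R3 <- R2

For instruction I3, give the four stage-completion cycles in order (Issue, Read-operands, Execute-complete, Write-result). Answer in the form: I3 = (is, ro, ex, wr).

I3 = (6, 7, 9, 10)

[I1] 1/2/4/5
[I2] 2/3/4/5
[I3] 6/7/9/10  (WAW R3: wait I2 write@5)
[I4] 7/8/13/14
[I5] 15/16/18/19  (WAW R4: wait I4 write@14)
[I6] 16/17/18/19
[I7] 20/21/22/23  (struct: A0 busy until I6 writes@19)
[I8] 21/22/27/28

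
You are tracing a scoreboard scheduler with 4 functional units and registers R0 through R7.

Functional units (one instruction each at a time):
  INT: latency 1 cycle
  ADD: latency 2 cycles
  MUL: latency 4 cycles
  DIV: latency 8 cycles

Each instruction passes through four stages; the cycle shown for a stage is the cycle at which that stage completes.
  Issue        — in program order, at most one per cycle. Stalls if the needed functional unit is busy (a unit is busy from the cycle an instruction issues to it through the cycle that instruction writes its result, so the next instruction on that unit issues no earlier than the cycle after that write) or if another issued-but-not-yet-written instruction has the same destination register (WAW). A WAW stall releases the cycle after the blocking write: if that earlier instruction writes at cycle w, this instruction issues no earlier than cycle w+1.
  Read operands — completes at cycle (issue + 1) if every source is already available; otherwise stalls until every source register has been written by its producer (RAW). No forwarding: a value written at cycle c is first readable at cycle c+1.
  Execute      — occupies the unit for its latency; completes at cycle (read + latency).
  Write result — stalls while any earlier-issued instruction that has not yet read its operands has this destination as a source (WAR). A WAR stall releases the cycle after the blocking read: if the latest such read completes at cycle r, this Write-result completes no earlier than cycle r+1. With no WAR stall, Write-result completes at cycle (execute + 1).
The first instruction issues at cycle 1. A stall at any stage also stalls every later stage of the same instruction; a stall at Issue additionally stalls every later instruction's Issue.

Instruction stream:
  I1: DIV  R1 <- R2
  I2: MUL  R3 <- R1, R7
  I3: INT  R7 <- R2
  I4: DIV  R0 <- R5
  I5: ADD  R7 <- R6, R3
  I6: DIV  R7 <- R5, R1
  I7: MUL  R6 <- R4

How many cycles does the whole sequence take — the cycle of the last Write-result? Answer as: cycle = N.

cycle = 33

c1: I1→DIV
c2: I1 RO, I2→MUL
c3: I3→INT
c4: I3 RO
c5: I3 EX
c10: I1 EX
c11: I1 WR R1
c12: I2 RO, I4→DIV
c13: I3 WR R7, I4 RO
c14: I5→ADD
c16: I2 EX
c17: I2 WR R3
c18: I5 RO
c20: I5 EX
c21: I4 EX, I5 WR R7
c22: I4 WR R0
c23: I6→DIV
c24: I6 RO, I7→MUL
c25: I7 RO
c29: I7 EX
c30: I7 WR R6
c32: I6 EX
c33: I6 WR R7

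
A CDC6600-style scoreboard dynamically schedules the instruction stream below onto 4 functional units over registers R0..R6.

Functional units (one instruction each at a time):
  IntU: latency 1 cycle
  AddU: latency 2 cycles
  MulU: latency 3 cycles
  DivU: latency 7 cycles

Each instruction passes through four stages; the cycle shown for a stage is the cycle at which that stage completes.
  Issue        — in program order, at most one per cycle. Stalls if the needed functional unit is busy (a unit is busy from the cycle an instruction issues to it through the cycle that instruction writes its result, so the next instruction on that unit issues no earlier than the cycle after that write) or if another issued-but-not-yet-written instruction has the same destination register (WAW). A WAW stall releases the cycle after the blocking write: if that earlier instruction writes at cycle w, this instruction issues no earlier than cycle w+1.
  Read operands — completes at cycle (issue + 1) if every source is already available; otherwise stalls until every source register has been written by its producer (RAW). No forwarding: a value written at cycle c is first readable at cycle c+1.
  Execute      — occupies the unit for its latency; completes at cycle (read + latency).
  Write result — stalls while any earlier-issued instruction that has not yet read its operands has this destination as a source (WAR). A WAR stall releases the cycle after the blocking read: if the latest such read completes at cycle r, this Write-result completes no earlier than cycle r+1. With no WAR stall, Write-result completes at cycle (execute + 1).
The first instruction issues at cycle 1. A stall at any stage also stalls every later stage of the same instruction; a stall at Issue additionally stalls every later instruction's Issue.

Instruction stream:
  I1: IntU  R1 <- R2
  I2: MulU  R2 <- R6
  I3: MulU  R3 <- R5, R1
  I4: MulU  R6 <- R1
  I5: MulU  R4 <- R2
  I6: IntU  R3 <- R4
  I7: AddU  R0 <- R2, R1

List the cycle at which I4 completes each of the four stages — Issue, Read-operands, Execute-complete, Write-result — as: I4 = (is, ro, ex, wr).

I4 = (14, 15, 18, 19)

[1] I1 dispatched to IntU
[2] I1 operands ready · I2 dispatched to MulU
[3] I1 complete · I2 operands ready
[4] R1←I1
[6] I2 complete
[7] R2←I2
[8] I3 dispatched to MulU
[9] I3 operands ready
[12] I3 complete
[13] R3←I3
[14] I4 dispatched to MulU
[15] I4 operands ready
[18] I4 complete
[19] R6←I4
[20] I5 dispatched to MulU
[21] I5 operands ready · I6 dispatched to IntU
[22] I7 dispatched to AddU
[23] I7 operands ready
[24] I5 complete
[25] R4←I5 · I7 complete
[26] I6 operands ready · R0←I7
[27] I6 complete
[28] R3←I6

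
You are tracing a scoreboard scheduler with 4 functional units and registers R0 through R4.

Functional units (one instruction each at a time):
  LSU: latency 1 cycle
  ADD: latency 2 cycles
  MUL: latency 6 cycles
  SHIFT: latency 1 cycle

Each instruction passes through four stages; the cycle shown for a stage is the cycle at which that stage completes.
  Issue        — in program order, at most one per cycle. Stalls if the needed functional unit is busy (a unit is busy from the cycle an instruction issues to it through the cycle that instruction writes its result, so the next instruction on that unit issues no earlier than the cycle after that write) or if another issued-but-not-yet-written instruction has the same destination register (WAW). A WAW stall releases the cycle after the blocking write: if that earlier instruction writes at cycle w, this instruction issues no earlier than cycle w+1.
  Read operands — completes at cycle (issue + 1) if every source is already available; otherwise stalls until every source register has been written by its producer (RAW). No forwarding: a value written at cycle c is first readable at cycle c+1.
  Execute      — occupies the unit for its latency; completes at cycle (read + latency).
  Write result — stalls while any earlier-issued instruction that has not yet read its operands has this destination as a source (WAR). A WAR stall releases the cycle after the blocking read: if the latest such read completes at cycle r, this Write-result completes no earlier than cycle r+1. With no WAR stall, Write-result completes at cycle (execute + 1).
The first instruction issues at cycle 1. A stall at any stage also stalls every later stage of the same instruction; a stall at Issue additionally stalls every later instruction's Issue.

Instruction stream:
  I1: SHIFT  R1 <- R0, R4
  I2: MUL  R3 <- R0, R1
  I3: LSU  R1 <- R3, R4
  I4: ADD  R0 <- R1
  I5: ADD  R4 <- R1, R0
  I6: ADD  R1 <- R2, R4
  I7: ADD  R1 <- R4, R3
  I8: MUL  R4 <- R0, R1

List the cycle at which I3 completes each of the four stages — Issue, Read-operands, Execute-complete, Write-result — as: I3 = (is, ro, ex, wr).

  I1 | 1 | 2 | 3 | 4
  I2 | 2 | 5 | 11 | 12   RAW R1: wait I1 write@4
  I3 | 5 | 13 | 14 | 15   WAW R1: wait I1 write@4 · RAW R3: wait I2 write@12
  I4 | 6 | 16 | 18 | 19   RAW R1: wait I3 write@15
  I5 | 20 | 21 | 23 | 24   struct: ADD busy until I4 writes@19
  I6 | 25 | 26 | 28 | 29   struct: ADD busy until I5 writes@24
  I7 | 30 | 31 | 33 | 34   struct: ADD busy until I6 writes@29
  I8 | 31 | 35 | 41 | 42   RAW R1: wait I7 write@34

I3 = (5, 13, 14, 15)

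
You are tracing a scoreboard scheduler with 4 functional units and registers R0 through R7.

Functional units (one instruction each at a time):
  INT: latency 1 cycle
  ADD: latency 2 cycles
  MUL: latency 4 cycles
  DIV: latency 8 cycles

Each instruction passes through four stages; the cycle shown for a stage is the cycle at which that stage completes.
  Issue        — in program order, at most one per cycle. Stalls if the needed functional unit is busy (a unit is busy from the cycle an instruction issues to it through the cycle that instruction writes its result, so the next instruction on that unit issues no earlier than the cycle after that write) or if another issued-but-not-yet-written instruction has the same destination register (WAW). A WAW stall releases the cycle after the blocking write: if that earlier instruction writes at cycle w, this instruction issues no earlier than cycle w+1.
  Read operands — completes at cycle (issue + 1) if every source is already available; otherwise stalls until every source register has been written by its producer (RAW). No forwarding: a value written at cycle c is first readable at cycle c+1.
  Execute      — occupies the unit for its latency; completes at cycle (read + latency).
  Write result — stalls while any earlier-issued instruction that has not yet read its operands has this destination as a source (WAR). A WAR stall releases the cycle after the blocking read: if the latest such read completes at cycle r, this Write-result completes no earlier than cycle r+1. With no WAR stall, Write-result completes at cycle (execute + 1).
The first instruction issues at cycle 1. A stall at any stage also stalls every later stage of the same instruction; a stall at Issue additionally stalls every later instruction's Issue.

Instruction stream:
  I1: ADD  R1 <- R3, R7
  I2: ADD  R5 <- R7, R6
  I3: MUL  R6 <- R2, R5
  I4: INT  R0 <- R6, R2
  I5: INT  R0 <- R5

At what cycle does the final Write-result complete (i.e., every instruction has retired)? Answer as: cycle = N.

I1 -> (1, 2, 4, 5)
I2 -> (6, 7, 9, 10)  // struct: ADD busy until I1 writes@5
I3 -> (7, 11, 15, 16)  // RAW R5: wait I2 write@10
I4 -> (8, 17, 18, 19)  // RAW R6: wait I3 write@16
I5 -> (20, 21, 22, 23)  // struct: INT busy until I4 writes@19

cycle = 23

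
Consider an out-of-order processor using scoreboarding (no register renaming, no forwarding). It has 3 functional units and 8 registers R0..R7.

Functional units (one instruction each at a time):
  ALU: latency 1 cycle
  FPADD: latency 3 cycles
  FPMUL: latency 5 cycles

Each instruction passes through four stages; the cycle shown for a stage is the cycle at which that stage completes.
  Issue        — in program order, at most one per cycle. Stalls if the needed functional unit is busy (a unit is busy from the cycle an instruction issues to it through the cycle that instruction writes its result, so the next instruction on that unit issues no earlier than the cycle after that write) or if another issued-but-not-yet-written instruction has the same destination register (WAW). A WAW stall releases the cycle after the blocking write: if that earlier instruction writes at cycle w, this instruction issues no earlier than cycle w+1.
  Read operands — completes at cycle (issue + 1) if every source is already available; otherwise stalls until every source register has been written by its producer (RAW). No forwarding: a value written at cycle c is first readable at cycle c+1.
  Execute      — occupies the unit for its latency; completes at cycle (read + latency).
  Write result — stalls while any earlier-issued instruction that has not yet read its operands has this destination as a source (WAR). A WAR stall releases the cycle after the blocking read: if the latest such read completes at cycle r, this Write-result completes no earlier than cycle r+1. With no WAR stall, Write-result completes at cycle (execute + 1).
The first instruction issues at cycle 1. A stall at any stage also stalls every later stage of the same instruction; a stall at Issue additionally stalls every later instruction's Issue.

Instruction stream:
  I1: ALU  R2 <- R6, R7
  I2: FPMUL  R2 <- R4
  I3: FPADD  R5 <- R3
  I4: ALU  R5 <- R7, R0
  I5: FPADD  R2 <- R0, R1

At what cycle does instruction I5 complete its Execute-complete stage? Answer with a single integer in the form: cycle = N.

t=1  I1 dispatched to ALU
t=2  I1 operands ready
t=3  I1 complete
t=4  R2←I1
t=5  I2 dispatched to FPMUL
t=6  I2 operands ready | I3 dispatched to FPADD
t=7  I3 operands ready
t=10  I3 complete
t=11  I2 complete | R5←I3
t=12  R2←I2 | I4 dispatched to ALU
t=13  I4 operands ready | I5 dispatched to FPADD
t=14  I4 complete | I5 operands ready
t=15  R5←I4
t=17  I5 complete
t=18  R2←I5

cycle = 17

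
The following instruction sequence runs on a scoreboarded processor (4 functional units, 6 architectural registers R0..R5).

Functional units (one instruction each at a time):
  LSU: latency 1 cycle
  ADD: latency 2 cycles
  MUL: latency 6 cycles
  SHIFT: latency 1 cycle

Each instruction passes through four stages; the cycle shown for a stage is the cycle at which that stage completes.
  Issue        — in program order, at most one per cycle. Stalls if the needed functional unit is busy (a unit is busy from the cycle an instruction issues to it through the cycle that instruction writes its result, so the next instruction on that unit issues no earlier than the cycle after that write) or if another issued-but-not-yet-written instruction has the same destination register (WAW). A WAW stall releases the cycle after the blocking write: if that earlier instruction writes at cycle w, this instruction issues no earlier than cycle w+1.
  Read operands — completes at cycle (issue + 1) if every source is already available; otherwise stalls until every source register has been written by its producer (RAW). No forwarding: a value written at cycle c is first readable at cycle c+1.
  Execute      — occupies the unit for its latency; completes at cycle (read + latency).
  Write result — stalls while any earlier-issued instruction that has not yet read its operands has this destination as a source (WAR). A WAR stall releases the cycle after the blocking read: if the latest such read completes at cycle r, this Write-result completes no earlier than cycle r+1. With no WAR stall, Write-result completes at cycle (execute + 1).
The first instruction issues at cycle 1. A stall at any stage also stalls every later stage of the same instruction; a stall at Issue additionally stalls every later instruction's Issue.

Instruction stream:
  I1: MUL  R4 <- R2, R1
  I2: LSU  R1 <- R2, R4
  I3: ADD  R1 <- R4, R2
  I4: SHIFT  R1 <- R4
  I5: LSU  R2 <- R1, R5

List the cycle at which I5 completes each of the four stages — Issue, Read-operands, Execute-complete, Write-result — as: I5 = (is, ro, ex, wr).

[I1] 1/2/8/9
[I2] 2/10/11/12  (RAW R4: wait I1 write@9)
[I3] 13/14/16/17  (WAW R1: wait I2 write@12)
[I4] 18/19/20/21  (WAW R1: wait I3 write@17)
[I5] 19/22/23/24  (RAW R1: wait I4 write@21)

I5 = (19, 22, 23, 24)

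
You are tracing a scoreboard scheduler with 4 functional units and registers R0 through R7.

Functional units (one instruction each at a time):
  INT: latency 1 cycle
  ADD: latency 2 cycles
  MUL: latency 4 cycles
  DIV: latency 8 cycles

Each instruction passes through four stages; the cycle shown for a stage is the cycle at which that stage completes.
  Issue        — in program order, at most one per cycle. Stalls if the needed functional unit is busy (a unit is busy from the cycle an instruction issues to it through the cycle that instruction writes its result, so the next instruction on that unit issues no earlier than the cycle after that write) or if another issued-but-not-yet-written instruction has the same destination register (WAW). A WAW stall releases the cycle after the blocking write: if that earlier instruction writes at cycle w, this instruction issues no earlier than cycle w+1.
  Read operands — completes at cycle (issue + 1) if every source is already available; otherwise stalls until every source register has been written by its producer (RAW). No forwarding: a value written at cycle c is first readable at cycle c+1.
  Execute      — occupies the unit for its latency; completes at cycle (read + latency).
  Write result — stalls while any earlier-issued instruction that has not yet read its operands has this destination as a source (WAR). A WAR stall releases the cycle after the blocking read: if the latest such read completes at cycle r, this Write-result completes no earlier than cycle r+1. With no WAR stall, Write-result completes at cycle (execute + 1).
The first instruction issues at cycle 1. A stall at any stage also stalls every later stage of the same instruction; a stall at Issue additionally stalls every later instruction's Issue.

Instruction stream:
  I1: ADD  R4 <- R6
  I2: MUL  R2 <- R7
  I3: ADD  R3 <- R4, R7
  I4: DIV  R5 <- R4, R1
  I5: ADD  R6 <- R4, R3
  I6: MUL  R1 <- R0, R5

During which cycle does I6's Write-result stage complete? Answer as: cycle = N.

  I1 | 1 | 2 | 4 | 5
  I2 | 2 | 3 | 7 | 8
  I3 | 6 | 7 | 9 | 10   struct: ADD busy until I1 writes@5
  I4 | 7 | 8 | 16 | 17
  I5 | 11 | 12 | 14 | 15   struct: ADD busy until I3 writes@10
  I6 | 12 | 18 | 22 | 23   RAW R5: wait I4 write@17

cycle = 23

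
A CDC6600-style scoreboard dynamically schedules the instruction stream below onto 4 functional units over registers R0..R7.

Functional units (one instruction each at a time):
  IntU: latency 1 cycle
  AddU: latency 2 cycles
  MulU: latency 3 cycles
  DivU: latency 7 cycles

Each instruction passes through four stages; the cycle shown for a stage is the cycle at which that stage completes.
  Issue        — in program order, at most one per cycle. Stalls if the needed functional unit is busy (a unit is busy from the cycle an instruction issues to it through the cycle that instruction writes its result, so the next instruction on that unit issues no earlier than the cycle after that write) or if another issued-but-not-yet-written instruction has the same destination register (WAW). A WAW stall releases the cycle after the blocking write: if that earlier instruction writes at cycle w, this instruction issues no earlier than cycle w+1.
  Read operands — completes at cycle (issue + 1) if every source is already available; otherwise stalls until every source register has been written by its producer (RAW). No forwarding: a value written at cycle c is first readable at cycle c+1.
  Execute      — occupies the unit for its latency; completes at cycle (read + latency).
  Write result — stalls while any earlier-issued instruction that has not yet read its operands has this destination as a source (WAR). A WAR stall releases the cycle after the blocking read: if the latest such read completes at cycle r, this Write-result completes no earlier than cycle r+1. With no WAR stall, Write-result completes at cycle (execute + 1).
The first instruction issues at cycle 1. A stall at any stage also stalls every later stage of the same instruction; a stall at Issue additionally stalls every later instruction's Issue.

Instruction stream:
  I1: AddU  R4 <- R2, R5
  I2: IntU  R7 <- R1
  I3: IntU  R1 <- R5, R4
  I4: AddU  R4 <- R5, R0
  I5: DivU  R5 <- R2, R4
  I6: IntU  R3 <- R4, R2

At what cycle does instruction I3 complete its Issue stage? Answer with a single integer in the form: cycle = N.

cycle = 6

1) issue 1, read 2, done 4, write 5
2) issue 2, read 3, done 4, write 5
3) issue 6, read 7, done 8, write 9  <struct: IntU busy until I2 writes@5>
4) issue 7, read 8, done 10, write 11
5) issue 8, read 12, done 19, write 20  <RAW R4: wait I4 write@11>
6) issue 10, read 12, done 13, write 14  <struct: IntU busy until I3 writes@9 / RAW R4: wait I4 write@11>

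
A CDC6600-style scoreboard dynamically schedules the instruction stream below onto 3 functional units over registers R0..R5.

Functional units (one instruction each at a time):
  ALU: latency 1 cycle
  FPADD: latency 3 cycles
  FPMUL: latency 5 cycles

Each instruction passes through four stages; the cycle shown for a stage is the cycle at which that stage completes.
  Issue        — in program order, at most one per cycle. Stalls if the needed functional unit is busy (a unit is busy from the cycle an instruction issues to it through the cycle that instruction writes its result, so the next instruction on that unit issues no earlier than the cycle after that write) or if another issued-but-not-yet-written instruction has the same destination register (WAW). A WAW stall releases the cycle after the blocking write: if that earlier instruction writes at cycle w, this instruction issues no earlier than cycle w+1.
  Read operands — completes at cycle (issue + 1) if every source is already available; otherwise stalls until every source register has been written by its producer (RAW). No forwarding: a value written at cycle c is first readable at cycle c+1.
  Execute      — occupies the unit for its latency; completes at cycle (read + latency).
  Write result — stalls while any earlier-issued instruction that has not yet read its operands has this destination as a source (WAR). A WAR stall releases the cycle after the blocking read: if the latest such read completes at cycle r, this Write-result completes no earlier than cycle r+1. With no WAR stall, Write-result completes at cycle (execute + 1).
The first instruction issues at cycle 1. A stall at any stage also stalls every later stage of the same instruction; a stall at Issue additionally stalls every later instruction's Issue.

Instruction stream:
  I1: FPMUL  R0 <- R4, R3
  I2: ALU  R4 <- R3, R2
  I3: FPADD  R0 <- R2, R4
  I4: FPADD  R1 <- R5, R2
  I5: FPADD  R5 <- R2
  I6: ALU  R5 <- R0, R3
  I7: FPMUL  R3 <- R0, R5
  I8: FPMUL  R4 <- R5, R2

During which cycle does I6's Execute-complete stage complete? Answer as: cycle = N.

cycle = 29

cycle 1: I1 issues→FPMUL
cycle 2: I1 reads, I2 issues→ALU
cycle 3: I2 reads
cycle 4: I2 exec-done
cycle 5: I2 writes R4
cycle 7: I1 exec-done
cycle 8: I1 writes R0
cycle 9: I3 issues→FPADD
cycle 10: I3 reads
cycle 13: I3 exec-done
cycle 14: I3 writes R0
cycle 15: I4 issues→FPADD
cycle 16: I4 reads
cycle 19: I4 exec-done
cycle 20: I4 writes R1
cycle 21: I5 issues→FPADD
cycle 22: I5 reads
cycle 25: I5 exec-done
cycle 26: I5 writes R5
cycle 27: I6 issues→ALU
cycle 28: I6 reads, I7 issues→FPMUL
cycle 29: I6 exec-done
cycle 30: I6 writes R5
cycle 31: I7 reads
cycle 36: I7 exec-done
cycle 37: I7 writes R3
cycle 38: I8 issues→FPMUL
cycle 39: I8 reads
cycle 44: I8 exec-done
cycle 45: I8 writes R4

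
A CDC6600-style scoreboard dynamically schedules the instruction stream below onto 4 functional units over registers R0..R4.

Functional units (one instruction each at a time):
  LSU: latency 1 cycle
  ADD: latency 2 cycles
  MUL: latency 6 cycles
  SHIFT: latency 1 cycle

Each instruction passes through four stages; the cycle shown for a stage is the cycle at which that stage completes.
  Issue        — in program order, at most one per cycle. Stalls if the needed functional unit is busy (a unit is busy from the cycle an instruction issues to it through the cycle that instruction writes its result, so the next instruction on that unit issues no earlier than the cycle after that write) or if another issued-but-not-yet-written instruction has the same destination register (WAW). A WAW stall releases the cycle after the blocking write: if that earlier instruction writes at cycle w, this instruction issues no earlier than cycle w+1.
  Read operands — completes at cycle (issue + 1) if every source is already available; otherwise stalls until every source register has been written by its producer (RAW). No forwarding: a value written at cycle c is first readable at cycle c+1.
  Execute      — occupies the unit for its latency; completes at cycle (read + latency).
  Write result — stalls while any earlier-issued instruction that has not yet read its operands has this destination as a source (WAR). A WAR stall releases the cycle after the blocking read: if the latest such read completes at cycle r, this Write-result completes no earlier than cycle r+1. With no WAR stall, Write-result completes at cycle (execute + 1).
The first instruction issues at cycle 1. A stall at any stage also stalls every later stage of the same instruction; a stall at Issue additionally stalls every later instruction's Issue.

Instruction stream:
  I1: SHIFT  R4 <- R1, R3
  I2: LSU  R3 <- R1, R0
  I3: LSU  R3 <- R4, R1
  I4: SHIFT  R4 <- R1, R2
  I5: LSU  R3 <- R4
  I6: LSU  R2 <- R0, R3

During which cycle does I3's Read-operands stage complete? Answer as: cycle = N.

I1 -> (1, 2, 3, 4)
I2 -> (2, 3, 4, 5)
I3 -> (6, 7, 8, 9)  // struct: LSU busy until I2 writes@5
I4 -> (7, 8, 9, 10)
I5 -> (10, 11, 12, 13)  // struct: LSU busy until I3 writes@9
I6 -> (14, 15, 16, 17)  // struct: LSU busy until I5 writes@13

cycle = 7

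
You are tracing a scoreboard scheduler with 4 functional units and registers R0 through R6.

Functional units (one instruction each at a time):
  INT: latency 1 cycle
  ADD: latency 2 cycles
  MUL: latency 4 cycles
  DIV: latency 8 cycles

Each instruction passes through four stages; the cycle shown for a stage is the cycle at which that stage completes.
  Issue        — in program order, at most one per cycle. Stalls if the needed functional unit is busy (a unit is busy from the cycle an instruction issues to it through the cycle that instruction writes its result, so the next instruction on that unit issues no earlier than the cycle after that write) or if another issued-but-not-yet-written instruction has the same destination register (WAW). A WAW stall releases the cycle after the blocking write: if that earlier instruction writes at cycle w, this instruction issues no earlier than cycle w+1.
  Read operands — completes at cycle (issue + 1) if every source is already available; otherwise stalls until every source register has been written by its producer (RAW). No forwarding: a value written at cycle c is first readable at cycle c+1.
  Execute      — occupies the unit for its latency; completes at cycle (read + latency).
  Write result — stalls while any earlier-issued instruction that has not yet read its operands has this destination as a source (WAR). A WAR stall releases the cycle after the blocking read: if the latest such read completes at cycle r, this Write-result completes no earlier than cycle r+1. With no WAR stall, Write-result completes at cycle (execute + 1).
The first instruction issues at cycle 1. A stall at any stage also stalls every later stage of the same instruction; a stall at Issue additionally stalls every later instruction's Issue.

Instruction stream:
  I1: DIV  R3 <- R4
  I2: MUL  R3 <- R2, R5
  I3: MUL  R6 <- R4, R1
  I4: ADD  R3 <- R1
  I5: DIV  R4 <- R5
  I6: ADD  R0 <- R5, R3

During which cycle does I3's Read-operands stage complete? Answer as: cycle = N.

1) issue 1, read 2, done 10, write 11
2) issue 12, read 13, done 17, write 18  <WAW R3: wait I1 write@11>
3) issue 19, read 20, done 24, write 25  <struct: MUL busy until I2 writes@18>
4) issue 20, read 21, done 23, write 24
5) issue 21, read 22, done 30, write 31
6) issue 25, read 26, done 28, write 29  <struct: ADD busy until I4 writes@24>

cycle = 20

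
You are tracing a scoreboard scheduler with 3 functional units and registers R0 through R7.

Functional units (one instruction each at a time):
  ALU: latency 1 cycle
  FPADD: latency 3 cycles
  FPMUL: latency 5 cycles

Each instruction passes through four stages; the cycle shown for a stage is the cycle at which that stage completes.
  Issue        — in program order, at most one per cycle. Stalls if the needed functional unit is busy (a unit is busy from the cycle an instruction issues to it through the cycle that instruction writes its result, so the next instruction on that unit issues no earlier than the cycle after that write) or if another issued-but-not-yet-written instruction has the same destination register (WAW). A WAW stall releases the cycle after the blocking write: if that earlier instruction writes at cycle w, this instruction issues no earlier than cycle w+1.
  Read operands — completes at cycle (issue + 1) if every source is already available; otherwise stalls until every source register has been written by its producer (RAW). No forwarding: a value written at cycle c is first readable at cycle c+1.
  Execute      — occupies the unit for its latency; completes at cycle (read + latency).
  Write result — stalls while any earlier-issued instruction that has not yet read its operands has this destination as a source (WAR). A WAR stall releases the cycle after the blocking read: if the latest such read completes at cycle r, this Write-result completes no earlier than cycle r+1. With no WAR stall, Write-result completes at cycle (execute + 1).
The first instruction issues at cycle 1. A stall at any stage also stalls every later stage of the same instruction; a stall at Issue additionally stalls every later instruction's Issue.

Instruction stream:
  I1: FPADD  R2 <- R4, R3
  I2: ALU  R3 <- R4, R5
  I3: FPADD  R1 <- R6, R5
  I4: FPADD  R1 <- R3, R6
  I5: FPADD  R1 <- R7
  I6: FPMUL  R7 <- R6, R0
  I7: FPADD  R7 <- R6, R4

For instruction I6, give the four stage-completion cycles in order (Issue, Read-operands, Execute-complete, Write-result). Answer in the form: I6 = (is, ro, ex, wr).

c1: issue I1 (FPADD)
c2: I1 read-ops, issue I2 (ALU)
c3: I2 read-ops
c4: I2 finished on ALU
c5: I1 finished on FPADD, I2→R3
c6: I1→R2
c7: issue I3 (FPADD)
c8: I3 read-ops
c11: I3 finished on FPADD
c12: I3→R1
c13: issue I4 (FPADD)
c14: I4 read-ops
c17: I4 finished on FPADD
c18: I4→R1
c19: issue I5 (FPADD)
c20: I5 read-ops, issue I6 (FPMUL)
c21: I6 read-ops
c23: I5 finished on FPADD
c24: I5→R1
c26: I6 finished on FPMUL
c27: I6→R7
c28: issue I7 (FPADD)
c29: I7 read-ops
c32: I7 finished on FPADD
c33: I7→R7

I6 = (20, 21, 26, 27)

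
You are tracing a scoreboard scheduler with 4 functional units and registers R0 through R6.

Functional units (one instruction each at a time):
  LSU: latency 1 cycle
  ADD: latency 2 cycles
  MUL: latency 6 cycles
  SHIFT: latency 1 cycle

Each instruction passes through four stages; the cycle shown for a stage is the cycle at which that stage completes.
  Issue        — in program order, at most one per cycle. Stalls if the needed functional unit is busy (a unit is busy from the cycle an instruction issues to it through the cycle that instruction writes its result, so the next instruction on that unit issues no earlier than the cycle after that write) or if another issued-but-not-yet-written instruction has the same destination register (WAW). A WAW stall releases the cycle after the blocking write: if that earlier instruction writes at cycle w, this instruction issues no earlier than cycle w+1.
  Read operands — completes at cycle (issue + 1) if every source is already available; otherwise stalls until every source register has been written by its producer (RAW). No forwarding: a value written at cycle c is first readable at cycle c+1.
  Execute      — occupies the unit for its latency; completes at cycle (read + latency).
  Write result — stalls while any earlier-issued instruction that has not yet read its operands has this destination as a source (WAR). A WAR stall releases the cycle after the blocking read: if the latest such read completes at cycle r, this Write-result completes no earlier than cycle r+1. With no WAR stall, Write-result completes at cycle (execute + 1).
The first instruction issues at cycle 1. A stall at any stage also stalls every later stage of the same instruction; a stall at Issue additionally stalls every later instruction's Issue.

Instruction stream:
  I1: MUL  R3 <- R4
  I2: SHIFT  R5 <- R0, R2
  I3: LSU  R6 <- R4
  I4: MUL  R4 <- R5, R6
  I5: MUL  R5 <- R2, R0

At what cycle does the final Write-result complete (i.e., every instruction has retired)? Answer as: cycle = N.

I1: IS=1 RO=2 EX=8 WR=9
I2: IS=2 RO=3 EX=4 WR=5
I3: IS=3 RO=4 EX=5 WR=6
I4: IS=10 RO=11 EX=17 WR=18  [struct: MUL busy until I1 writes@9]
I5: IS=19 RO=20 EX=26 WR=27  [struct: MUL busy until I4 writes@18]

cycle = 27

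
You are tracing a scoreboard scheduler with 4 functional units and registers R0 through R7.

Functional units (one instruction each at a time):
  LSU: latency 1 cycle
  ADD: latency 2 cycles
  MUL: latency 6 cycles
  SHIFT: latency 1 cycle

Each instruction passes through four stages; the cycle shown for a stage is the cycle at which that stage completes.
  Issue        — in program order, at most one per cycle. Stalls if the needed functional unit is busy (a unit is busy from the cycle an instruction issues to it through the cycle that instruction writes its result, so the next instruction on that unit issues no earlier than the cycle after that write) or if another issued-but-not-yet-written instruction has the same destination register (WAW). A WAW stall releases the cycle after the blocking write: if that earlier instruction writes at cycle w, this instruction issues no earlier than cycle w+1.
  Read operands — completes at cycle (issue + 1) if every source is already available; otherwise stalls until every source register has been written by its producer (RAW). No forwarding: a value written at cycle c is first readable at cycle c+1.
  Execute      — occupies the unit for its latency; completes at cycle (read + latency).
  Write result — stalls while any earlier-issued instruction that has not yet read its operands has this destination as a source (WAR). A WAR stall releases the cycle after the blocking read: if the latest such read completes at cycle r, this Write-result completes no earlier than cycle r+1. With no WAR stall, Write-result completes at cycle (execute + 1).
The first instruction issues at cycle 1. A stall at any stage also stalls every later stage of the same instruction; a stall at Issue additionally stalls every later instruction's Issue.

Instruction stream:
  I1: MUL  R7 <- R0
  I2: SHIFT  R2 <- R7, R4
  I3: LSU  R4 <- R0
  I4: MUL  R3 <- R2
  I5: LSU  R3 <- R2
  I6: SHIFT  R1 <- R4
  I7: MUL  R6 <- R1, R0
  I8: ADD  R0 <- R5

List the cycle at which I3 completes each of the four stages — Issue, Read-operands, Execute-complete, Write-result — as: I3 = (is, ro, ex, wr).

t=1  issue I1 (MUL)
t=2  I1 read-ops; issue I2 (SHIFT)
t=3  issue I3 (LSU)
t=4  I3 read-ops
t=5  I3 finished on LSU
t=8  I1 finished on MUL
t=9  I1→R7
t=10  I2 read-ops; issue I4 (MUL)
t=11  I2 finished on SHIFT; I3→R4
t=12  I2→R2
t=13  I4 read-ops
t=19  I4 finished on MUL
t=20  I4→R3
t=21  issue I5 (LSU)
t=22  I5 read-ops; issue I6 (SHIFT)
t=23  I5 finished on LSU; I6 read-ops; issue I7 (MUL)
t=24  I5→R3; I6 finished on SHIFT; issue I8 (ADD)
t=25  I6→R1; I8 read-ops
t=26  I7 read-ops
t=27  I8 finished on ADD
t=28  I8→R0
t=32  I7 finished on MUL
t=33  I7→R6

I3 = (3, 4, 5, 11)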